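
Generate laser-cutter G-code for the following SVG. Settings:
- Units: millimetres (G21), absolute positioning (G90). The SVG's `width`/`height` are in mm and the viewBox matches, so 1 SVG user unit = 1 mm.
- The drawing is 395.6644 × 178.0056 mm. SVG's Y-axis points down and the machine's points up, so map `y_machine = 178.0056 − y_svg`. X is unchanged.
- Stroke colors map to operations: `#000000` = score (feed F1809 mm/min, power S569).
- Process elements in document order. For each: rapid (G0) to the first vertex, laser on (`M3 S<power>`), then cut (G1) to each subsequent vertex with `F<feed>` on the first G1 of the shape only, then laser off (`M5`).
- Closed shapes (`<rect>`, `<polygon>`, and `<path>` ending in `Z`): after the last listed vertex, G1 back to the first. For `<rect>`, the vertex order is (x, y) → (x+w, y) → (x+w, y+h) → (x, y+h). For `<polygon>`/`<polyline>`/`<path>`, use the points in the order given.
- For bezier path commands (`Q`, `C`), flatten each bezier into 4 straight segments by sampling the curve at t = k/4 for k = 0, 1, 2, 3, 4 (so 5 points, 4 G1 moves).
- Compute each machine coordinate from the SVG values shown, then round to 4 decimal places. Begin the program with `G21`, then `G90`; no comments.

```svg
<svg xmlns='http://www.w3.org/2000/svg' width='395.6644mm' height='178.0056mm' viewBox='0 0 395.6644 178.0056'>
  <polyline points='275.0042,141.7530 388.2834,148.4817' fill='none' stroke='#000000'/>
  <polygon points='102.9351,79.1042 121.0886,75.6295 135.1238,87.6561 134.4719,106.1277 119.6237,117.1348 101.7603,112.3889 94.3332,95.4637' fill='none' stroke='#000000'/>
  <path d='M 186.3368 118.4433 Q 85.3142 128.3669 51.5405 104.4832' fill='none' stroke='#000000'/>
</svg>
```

G21
G90
G0 X275.0042 Y36.2526
M3 S569
G1 X388.2834 Y29.5239 F1809
M5
G0 X102.9351 Y98.9014
M3 S569
G1 X121.0886 Y102.3761 F1809
G1 X135.1238 Y90.3495
G1 X134.4719 Y71.8779
G1 X119.6237 Y60.8708
G1 X101.7603 Y65.6167
G1 X94.3332 Y82.5419
G1 X102.9351 Y98.9014
M5
G0 X186.3368 Y59.5623
M3 S569
G1 X140.0286 Y56.7135 F1809
G1 X102.1264 Y58.0905
G1 X72.6304 Y63.6935
G1 X51.5405 Y73.5224
M5

1 u = 1 mm; y_m = 178.0056 − y.

[1] `<polyline>` line segment, #000000→score S569 F1809: (275.0042,36.2526) → (388.2834,29.5239)

[2] `<polygon>` regular polygon, #000000→score S569 F1809: (102.9351,98.9014) → (121.0886,102.3761) → (135.1238,90.3495) → (134.4719,71.8779) → (119.6237,60.8708) → (101.7603,65.6167) → (94.3332,82.5419) → (102.9351,98.9014) (closed)

[3] `<path>` quadratic bezier, #000000→score S569 F1809: (186.3368,59.5623) → (140.0286,56.7135) → (102.1264,58.0905) → (72.6304,63.6935) → (51.5405,73.5224)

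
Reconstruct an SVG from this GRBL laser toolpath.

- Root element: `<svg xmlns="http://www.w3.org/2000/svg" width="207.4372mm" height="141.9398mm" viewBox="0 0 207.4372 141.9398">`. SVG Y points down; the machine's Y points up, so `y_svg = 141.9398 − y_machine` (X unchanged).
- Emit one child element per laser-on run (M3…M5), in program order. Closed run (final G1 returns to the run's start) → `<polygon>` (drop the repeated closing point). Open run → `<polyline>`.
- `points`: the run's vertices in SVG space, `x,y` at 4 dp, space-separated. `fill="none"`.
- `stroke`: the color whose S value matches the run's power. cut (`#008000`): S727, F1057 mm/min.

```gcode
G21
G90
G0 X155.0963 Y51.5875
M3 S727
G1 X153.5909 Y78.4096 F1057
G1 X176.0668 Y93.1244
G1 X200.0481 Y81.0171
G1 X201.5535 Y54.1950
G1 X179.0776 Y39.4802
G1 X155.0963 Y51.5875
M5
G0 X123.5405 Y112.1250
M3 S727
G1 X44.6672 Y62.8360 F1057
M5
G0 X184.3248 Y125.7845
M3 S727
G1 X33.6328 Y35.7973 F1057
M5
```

<svg xmlns="http://www.w3.org/2000/svg" width="207.4372mm" height="141.9398mm" viewBox="0 0 207.4372 141.9398">
  <polygon points="155.0963,90.3523 153.5909,63.5302 176.0668,48.8154 200.0481,60.9227 201.5535,87.7448 179.0776,102.4596" fill="none" stroke="#008000"/>
  <polyline points="123.5405,29.8148 44.6672,79.1038" fill="none" stroke="#008000"/>
  <polyline points="184.3248,16.1553 33.6328,106.1425" fill="none" stroke="#008000"/>
</svg>

Machine Y-up, SVG Y-down with viewBox height 141.9398, so y_svg = 141.9398 − y_machine; X carries over. Every run uses S727, so all elements get stroke `#008000` (cut).

Run 1: The run returns to its start, so emit a `<polygon>` with points (Y-flipped): 155.0963,90.3523 153.5909,63.5302 176.0668,48.8154 200.0481,60.9227 201.5535,87.7448 179.0776,102.4596.

Run 2: The run is open, so emit a `<polyline>` with points (Y-flipped): 123.5405,29.8148 44.6672,79.1038.

Run 3: The run is open, so emit a `<polyline>` with points (Y-flipped): 184.3248,16.1553 33.6328,106.1425.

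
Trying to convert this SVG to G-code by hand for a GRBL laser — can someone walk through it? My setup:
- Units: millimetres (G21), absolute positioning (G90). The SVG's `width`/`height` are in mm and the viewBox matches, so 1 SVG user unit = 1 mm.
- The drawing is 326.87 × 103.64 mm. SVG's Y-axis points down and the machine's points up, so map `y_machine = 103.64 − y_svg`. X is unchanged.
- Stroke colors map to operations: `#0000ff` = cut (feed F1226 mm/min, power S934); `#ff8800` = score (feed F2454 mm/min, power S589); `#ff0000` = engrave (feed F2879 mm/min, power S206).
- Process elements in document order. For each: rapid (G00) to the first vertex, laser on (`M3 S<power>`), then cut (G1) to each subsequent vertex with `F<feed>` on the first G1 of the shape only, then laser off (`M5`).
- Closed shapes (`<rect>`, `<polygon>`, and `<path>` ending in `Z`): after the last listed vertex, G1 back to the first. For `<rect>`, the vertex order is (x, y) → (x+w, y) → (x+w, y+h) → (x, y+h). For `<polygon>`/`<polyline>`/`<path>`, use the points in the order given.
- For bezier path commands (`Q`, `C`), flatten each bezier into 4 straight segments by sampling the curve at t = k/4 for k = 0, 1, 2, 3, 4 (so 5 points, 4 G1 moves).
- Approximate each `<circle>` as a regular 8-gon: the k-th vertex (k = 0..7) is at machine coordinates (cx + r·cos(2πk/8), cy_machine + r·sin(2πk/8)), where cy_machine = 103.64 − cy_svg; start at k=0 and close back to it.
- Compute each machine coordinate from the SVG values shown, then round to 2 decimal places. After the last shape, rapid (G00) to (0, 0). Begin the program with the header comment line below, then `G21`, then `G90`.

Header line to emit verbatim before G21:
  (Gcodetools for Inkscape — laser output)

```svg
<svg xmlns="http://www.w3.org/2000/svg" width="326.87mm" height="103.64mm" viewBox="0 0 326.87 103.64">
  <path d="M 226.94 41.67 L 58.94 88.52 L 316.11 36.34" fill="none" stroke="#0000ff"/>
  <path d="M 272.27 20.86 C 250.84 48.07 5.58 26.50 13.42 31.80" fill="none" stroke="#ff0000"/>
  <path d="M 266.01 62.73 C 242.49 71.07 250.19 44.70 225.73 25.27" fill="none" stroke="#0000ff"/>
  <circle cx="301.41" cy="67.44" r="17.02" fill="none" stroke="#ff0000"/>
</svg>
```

1 u = 1 mm; y_m = 103.64 − y.

[1] `<path>` open polyline, #0000ff→cut S934 F1226: (226.94,61.97) → (58.94,15.12) → (316.11,67.30)

[2] `<path>` cubic bezier, #ff0000→engrave S206 F2879: (272.27,82.78) → (221.68,70.34) → (131.87,69.09) → (47.54,71.96) → (13.42,71.84)

[3] `<path>` cubic bezier, #0000ff→cut S934 F1226: (266.01,40.91) → (253.23,40.51) → (246.22,49.23) → (239.04,63.15) → (225.73,78.37)

[4] `<circle>` circle, #ff0000→engrave S206 F2879: (318.43,36.20) → (313.44,48.23) → (301.41,53.22) → (289.38,48.23) → (284.39,36.20) → (289.38,24.17) → (301.41,19.18) → (313.44,24.17) → (318.43,36.20) (closed)

(Gcodetools for Inkscape — laser output)
G21
G90
G00 X226.94 Y61.97
M3 S934
G1 X58.94 Y15.12 F1226
G1 X316.11 Y67.30
M5
G00 X272.27 Y82.78
M3 S206
G1 X221.68 Y70.34 F2879
G1 X131.87 Y69.09
G1 X47.54 Y71.96
G1 X13.42 Y71.84
M5
G00 X266.01 Y40.91
M3 S934
G1 X253.23 Y40.51 F1226
G1 X246.22 Y49.23
G1 X239.04 Y63.15
G1 X225.73 Y78.37
M5
G00 X318.43 Y36.20
M3 S206
G1 X313.44 Y48.23 F2879
G1 X301.41 Y53.22
G1 X289.38 Y48.23
G1 X284.39 Y36.20
G1 X289.38 Y24.17
G1 X301.41 Y19.18
G1 X313.44 Y24.17
G1 X318.43 Y36.20
M5
G00 X0.00 Y0.00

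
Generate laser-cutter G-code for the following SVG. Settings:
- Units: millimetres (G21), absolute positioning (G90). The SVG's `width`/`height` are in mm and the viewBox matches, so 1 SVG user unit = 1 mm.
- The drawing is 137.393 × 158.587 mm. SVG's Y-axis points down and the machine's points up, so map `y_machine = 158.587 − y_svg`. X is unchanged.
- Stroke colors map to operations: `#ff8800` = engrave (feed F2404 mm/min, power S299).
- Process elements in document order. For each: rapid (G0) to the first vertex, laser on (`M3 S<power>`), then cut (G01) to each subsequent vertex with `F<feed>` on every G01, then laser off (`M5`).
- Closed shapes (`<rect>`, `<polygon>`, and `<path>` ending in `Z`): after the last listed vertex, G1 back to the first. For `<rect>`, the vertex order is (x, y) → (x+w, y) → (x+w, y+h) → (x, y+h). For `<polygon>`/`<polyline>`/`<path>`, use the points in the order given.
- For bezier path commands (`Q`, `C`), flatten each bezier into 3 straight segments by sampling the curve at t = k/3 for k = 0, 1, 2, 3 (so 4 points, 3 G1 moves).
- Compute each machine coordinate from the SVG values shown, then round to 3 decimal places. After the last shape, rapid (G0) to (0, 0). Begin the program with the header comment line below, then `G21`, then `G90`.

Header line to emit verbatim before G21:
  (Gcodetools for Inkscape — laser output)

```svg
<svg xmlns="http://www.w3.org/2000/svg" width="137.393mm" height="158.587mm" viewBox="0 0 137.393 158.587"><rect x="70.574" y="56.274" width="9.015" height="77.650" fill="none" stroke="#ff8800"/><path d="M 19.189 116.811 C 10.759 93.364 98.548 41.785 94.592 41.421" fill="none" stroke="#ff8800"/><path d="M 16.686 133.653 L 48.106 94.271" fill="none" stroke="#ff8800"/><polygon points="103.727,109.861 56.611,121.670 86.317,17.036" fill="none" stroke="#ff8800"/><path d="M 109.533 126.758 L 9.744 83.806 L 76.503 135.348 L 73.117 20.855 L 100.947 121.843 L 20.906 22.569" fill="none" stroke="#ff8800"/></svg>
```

Since the viewBox matches the mm dimensions, user units are millimetres directly. The only transform is the Y-flip y_m = 158.587 − y_svg.

Shape 1 is a rectangle drawn with `<rect>`. Its stroke #ff8800 means engrave at S299, F2404. After flipping Y the toolpath is (70.574,102.313) → (79.589,102.313) → (79.589,24.663) → (70.574,24.663) → (70.574,102.313), returning to the start.

Shape 2 is a cubic bezier drawn with `<path>`. Its stroke #ff8800 means engrave at S299, F2404. After flipping Y the toolpath is (19.189,41.776) → (35.870,71.662) → (74.928,102.669) → (94.592,117.166).

Shape 3 is a line segment drawn with `<path>`. Its stroke #ff8800 means engrave at S299, F2404. After flipping Y the toolpath is (16.686,24.934) → (48.106,64.316).

Shape 4 is a closed polygon drawn with `<polygon>`. Its stroke #ff8800 means engrave at S299, F2404. After flipping Y the toolpath is (103.727,48.726) → (56.611,36.917) → (86.317,141.551) → (103.727,48.726), returning to the start.

Shape 5 is a open polyline drawn with `<path>`. Its stroke #ff8800 means engrave at S299, F2404. After flipping Y the toolpath is (109.533,31.829) → (9.744,74.781) → (76.503,23.239) → (73.117,137.732) → (100.947,36.744) → (20.906,136.018).

(Gcodetools for Inkscape — laser output)
G21
G90
G0 X70.574 Y102.313
M3 S299
G01 X79.589 Y102.313 F2404
G01 X79.589 Y24.663 F2404
G01 X70.574 Y24.663 F2404
G01 X70.574 Y102.313 F2404
M5
G0 X19.189 Y41.776
M3 S299
G01 X35.870 Y71.662 F2404
G01 X74.928 Y102.669 F2404
G01 X94.592 Y117.166 F2404
M5
G0 X16.686 Y24.934
M3 S299
G01 X48.106 Y64.316 F2404
M5
G0 X103.727 Y48.726
M3 S299
G01 X56.611 Y36.917 F2404
G01 X86.317 Y141.551 F2404
G01 X103.727 Y48.726 F2404
M5
G0 X109.533 Y31.829
M3 S299
G01 X9.744 Y74.781 F2404
G01 X76.503 Y23.239 F2404
G01 X73.117 Y137.732 F2404
G01 X100.947 Y36.744 F2404
G01 X20.906 Y136.018 F2404
M5
G0 X0.000 Y0.000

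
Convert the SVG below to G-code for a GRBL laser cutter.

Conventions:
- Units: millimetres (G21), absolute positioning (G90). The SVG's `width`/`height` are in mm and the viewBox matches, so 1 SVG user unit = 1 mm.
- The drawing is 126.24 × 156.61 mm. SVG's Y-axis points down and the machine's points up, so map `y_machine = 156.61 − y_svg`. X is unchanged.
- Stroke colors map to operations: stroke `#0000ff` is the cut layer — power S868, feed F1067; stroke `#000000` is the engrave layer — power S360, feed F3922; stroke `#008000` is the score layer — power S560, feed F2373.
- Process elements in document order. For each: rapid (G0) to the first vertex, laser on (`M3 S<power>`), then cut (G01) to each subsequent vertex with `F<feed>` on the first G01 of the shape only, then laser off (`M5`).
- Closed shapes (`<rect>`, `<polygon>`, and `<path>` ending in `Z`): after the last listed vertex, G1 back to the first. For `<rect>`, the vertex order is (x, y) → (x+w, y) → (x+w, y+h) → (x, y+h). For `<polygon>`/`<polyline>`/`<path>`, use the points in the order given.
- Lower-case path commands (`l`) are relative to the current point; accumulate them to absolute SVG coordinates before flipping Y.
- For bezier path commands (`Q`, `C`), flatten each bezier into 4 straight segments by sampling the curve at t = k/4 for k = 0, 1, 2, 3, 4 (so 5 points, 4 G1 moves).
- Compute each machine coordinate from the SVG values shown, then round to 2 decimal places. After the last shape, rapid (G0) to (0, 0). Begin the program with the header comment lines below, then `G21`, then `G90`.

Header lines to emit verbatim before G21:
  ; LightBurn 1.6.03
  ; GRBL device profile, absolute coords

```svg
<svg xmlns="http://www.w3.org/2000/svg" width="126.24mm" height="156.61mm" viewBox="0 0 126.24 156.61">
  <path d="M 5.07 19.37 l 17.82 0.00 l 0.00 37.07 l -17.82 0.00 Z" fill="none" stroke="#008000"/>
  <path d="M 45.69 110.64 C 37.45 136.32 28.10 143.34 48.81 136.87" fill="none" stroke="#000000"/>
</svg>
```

viewBox `0 0 126.24 156.61` with mm width/height → 1 unit = 1 mm. Flip: y_m = 156.61 − y_svg.

**Shape 1** — `<path>` rectangle, stroke `#008000` → score (S560, F2373). Machine vertices: (5.07,137.24) → (22.89,137.24) → (22.89,100.17) → (5.07,100.17) → (5.07,137.24). Closed: final G1 returns to the first vertex.

**Shape 2** — `<path>` cubic bezier, stroke `#000000` → engrave (S360, F3922). Control points (SVG): P0=(45.69,110.64), P1=(37.45,136.32), P2=(28.10,143.34), P3=(48.81,136.87); sampled at t=k/4. Machine vertices: (45.69,45.97) → (39.79,30.13) → (36.39,20.80) → (38.43,17.50) → (48.81,19.74). Open path.

; LightBurn 1.6.03
; GRBL device profile, absolute coords
G21
G90
G0 X5.07 Y137.24
M3 S560
G01 X22.89 Y137.24 F2373
G01 X22.89 Y100.17
G01 X5.07 Y100.17
G01 X5.07 Y137.24
M5
G0 X45.69 Y45.97
M3 S360
G01 X39.79 Y30.13 F3922
G01 X36.39 Y20.80
G01 X38.43 Y17.50
G01 X48.81 Y19.74
M5
G0 X0.00 Y0.00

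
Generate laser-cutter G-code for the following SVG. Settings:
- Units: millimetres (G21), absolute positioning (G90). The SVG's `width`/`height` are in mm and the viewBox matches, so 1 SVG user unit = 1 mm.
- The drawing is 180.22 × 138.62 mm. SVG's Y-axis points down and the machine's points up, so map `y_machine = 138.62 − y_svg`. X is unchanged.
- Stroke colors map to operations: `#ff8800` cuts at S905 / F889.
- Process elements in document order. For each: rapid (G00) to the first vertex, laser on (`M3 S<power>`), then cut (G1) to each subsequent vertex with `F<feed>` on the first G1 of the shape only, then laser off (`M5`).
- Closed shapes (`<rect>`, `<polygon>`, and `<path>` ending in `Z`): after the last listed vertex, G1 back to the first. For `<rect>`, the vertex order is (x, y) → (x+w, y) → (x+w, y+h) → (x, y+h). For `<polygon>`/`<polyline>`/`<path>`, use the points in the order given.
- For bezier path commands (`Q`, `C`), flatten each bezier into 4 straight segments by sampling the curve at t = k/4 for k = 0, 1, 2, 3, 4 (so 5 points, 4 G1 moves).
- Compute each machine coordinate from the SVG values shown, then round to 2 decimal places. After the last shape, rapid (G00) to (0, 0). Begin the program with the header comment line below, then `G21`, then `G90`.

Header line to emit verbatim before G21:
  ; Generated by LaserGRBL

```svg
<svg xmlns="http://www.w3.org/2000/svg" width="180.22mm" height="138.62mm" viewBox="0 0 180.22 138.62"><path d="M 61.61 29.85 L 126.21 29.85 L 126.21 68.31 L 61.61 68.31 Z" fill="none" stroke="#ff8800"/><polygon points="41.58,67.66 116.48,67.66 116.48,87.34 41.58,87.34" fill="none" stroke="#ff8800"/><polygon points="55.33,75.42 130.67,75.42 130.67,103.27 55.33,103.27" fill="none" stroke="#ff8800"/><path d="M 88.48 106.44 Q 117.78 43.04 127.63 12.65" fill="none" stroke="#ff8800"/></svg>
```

Since the viewBox matches the mm dimensions, user units are millimetres directly. The only transform is the Y-flip y_m = 138.62 − y_svg.

Shape 1 is a rectangle drawn with `<path>`. Its stroke #ff8800 means cut at S905, F889. After flipping Y the toolpath is (61.61,108.77) → (126.21,108.77) → (126.21,70.31) → (61.61,70.31) → (61.61,108.77), returning to the start.

Shape 2 is a rectangle drawn with `<polygon>`. Its stroke #ff8800 means cut at S905, F889. After flipping Y the toolpath is (41.58,70.96) → (116.48,70.96) → (116.48,51.28) → (41.58,51.28) → (41.58,70.96), returning to the start.

Shape 3 is a rectangle drawn with `<polygon>`. Its stroke #ff8800 means cut at S905, F889. After flipping Y the toolpath is (55.33,63.20) → (130.67,63.20) → (130.67,35.35) → (55.33,35.35) → (55.33,63.20), returning to the start.

Shape 4 is a quadratic bezier drawn with `<path>`. Its stroke #ff8800 means cut at S905, F889. After flipping Y the toolpath is (88.48,32.18) → (101.91,61.82) → (112.92,87.33) → (121.49,108.71) → (127.63,125.97).

; Generated by LaserGRBL
G21
G90
G00 X61.61 Y108.77
M3 S905
G1 X126.21 Y108.77 F889
G1 X126.21 Y70.31
G1 X61.61 Y70.31
G1 X61.61 Y108.77
M5
G00 X41.58 Y70.96
M3 S905
G1 X116.48 Y70.96 F889
G1 X116.48 Y51.28
G1 X41.58 Y51.28
G1 X41.58 Y70.96
M5
G00 X55.33 Y63.20
M3 S905
G1 X130.67 Y63.20 F889
G1 X130.67 Y35.35
G1 X55.33 Y35.35
G1 X55.33 Y63.20
M5
G00 X88.48 Y32.18
M3 S905
G1 X101.91 Y61.82 F889
G1 X112.92 Y87.33
G1 X121.49 Y108.71
G1 X127.63 Y125.97
M5
G00 X0.00 Y0.00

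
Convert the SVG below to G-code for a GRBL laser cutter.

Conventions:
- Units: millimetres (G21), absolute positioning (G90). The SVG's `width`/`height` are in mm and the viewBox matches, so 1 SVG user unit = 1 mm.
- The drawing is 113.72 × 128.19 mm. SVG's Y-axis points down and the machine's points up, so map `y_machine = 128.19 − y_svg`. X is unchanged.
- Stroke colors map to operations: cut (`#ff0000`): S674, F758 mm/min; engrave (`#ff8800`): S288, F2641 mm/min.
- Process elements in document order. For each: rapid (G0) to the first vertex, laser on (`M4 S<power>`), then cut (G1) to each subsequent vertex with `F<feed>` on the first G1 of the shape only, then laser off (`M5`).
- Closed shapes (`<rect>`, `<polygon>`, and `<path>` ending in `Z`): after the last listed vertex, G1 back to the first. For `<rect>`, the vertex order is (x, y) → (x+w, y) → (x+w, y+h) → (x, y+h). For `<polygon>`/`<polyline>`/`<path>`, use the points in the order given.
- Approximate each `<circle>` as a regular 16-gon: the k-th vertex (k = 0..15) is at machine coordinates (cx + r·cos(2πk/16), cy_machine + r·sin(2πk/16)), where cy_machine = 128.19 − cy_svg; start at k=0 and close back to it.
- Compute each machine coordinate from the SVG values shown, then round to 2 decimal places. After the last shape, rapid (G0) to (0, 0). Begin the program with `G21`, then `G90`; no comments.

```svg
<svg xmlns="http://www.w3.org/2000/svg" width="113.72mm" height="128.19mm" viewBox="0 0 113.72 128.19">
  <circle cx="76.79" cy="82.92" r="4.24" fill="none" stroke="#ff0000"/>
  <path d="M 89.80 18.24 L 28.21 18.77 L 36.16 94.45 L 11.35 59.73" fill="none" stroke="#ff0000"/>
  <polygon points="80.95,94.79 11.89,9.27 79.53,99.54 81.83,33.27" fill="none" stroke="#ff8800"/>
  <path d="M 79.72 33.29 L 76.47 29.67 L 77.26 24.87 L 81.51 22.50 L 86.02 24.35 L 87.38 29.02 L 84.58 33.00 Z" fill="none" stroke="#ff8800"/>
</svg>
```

1 u = 1 mm; y_m = 128.19 − y.

[1] `<circle>` circle, #ff0000→cut S674 F758: (81.03,45.27) → (80.71,46.89) → (79.79,48.27) → (78.41,49.19) → (76.79,49.51) → (75.17,49.19) → (73.79,48.27) → (72.87,46.89) → (72.55,45.27) → (72.87,43.65) → (73.79,42.27) → (75.17,41.35) → (76.79,41.03) → (78.41,41.35) → (79.79,42.27) → (80.71,43.65) → (81.03,45.27) (closed)

[2] `<path>` open polyline, #ff0000→cut S674 F758: (89.80,109.95) → (28.21,109.42) → (36.16,33.74) → (11.35,68.46)

[3] `<polygon>` closed polygon, #ff8800→engrave S288 F2641: (80.95,33.40) → (11.89,118.92) → (79.53,28.65) → (81.83,94.92) → (80.95,33.40) (closed)

[4] `<path>` regular polygon, #ff8800→engrave S288 F2641: (79.72,94.90) → (76.47,98.52) → (77.26,103.32) → (81.51,105.69) → (86.02,103.84) → (87.38,99.17) → (84.58,95.19) → (79.72,94.90) (closed)

G21
G90
G0 X81.03 Y45.27
M4 S674
G1 X80.71 Y46.89 F758
G1 X79.79 Y48.27
G1 X78.41 Y49.19
G1 X76.79 Y49.51
G1 X75.17 Y49.19
G1 X73.79 Y48.27
G1 X72.87 Y46.89
G1 X72.55 Y45.27
G1 X72.87 Y43.65
G1 X73.79 Y42.27
G1 X75.17 Y41.35
G1 X76.79 Y41.03
G1 X78.41 Y41.35
G1 X79.79 Y42.27
G1 X80.71 Y43.65
G1 X81.03 Y45.27
M5
G0 X89.80 Y109.95
M4 S674
G1 X28.21 Y109.42 F758
G1 X36.16 Y33.74
G1 X11.35 Y68.46
M5
G0 X80.95 Y33.40
M4 S288
G1 X11.89 Y118.92 F2641
G1 X79.53 Y28.65
G1 X81.83 Y94.92
G1 X80.95 Y33.40
M5
G0 X79.72 Y94.90
M4 S288
G1 X76.47 Y98.52 F2641
G1 X77.26 Y103.32
G1 X81.51 Y105.69
G1 X86.02 Y103.84
G1 X87.38 Y99.17
G1 X84.58 Y95.19
G1 X79.72 Y94.90
M5
G0 X0.00 Y0.00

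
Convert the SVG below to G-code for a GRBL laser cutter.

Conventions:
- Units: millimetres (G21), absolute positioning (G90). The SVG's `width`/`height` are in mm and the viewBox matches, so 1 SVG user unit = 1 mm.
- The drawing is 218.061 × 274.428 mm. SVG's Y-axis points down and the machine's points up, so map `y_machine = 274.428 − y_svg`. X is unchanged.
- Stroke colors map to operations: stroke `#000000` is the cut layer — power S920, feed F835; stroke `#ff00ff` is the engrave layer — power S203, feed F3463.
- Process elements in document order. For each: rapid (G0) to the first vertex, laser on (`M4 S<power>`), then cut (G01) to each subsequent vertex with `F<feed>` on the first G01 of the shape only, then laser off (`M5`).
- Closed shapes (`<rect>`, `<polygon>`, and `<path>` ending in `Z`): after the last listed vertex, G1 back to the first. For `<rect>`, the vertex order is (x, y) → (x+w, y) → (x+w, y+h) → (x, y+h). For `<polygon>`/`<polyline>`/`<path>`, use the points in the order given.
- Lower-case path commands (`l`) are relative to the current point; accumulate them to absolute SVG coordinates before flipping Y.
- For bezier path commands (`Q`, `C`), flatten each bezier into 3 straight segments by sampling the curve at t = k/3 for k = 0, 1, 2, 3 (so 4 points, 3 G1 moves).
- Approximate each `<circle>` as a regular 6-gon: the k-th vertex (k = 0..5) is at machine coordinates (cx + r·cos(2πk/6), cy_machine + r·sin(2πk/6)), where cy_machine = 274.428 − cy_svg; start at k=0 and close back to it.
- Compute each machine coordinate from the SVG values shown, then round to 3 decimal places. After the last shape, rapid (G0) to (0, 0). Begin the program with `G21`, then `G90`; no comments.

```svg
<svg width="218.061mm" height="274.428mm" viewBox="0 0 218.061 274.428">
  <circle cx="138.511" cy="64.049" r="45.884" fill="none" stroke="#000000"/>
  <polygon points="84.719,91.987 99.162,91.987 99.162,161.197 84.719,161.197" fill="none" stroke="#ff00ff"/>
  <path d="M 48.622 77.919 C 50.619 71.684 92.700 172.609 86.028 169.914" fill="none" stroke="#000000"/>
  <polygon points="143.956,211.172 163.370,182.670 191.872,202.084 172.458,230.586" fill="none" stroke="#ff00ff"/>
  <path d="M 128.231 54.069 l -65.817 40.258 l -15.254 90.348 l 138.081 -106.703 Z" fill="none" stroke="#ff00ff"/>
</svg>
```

G21
G90
G0 X184.395 Y210.379
M4 S920
G01 X161.453 Y250.116 F835
G01 X115.569 Y250.116
G01 X92.627 Y210.379
G01 X115.569 Y170.642
G01 X161.453 Y170.642
G01 X184.395 Y210.379
M5
G0 X84.719 Y182.441
M4 S203
G01 X99.162 Y182.441 F3463
G01 X99.162 Y113.231
G01 X84.719 Y113.231
G01 X84.719 Y182.441
M5
G0 X48.622 Y196.509
M4 S920
G01 X60.690 Y174.831 F835
G01 X79.739 Y128.552
G01 X86.028 Y104.514
M5
G0 X143.956 Y63.256
M4 S203
G01 X163.370 Y91.758 F3463
G01 X191.872 Y72.344
G01 X172.458 Y43.842
G01 X143.956 Y63.256
M5
G0 X128.231 Y220.359
M4 S203
G01 X62.414 Y180.101 F3463
G01 X47.160 Y89.753
G01 X185.241 Y196.456
G01 X128.231 Y220.359
M5
G0 X0.000 Y0.000

Since the viewBox matches the mm dimensions, user units are millimetres directly. The only transform is the Y-flip y_m = 274.428 − y_svg.

Shape 1 is a circle drawn with `<circle>`. Its stroke #000000 means cut at S920, F835. After flipping Y the toolpath is (184.395,210.379) → (161.453,250.116) → (115.569,250.116) → (92.627,210.379) → (115.569,170.642) → (161.453,170.642) → (184.395,210.379), returning to the start.

Shape 2 is a rectangle drawn with `<polygon>`. Its stroke #ff00ff means engrave at S203, F3463. After flipping Y the toolpath is (84.719,182.441) → (99.162,182.441) → (99.162,113.231) → (84.719,113.231) → (84.719,182.441), returning to the start.

Shape 3 is a cubic bezier drawn with `<path>`. Its stroke #000000 means cut at S920, F835. After flipping Y the toolpath is (48.622,196.509) → (60.690,174.831) → (79.739,128.552) → (86.028,104.514).

Shape 4 is a regular polygon drawn with `<polygon>`. Its stroke #ff00ff means engrave at S203, F3463. After flipping Y the toolpath is (143.956,63.256) → (163.370,91.758) → (191.872,72.344) → (172.458,43.842) → (143.956,63.256), returning to the start.

Shape 5 is a closed polygon drawn with `<path>`. Its stroke #ff00ff means engrave at S203, F3463. After flipping Y the toolpath is (128.231,220.359) → (62.414,180.101) → (47.160,89.753) → (185.241,196.456) → (128.231,220.359), returning to the start.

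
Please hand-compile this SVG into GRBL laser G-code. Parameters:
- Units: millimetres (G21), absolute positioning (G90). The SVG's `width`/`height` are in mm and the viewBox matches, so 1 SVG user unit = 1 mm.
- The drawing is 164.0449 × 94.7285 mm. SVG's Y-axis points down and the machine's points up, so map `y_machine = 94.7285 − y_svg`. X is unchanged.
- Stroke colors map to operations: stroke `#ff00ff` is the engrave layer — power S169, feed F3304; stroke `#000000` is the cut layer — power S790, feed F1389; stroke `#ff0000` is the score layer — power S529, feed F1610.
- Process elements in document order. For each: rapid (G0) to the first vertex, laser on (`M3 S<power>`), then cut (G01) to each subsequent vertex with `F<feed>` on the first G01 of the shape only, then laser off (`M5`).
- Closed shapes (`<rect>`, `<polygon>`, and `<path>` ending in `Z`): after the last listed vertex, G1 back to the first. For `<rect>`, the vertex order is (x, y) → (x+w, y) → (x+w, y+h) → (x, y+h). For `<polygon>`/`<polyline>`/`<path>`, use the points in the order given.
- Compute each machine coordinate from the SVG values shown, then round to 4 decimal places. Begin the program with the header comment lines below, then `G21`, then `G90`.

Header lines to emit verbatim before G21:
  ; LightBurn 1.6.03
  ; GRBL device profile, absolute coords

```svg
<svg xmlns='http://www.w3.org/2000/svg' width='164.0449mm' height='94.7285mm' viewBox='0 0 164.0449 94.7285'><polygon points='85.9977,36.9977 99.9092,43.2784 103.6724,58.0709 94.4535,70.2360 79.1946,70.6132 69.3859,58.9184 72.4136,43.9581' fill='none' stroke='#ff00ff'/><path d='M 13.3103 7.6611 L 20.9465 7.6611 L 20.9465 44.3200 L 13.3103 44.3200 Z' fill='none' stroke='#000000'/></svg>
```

1 u = 1 mm; y_m = 94.7285 − y.

[1] `<polygon>` regular polygon, #ff00ff→engrave S169 F3304: (85.9977,57.7308) → (99.9092,51.4501) → (103.6724,36.6576) → (94.4535,24.4925) → (79.1946,24.1153) → (69.3859,35.8101) → (72.4136,50.7704) → (85.9977,57.7308) (closed)

[2] `<path>` rectangle, #000000→cut S790 F1389: (13.3103,87.0674) → (20.9465,87.0674) → (20.9465,50.4085) → (13.3103,50.4085) → (13.3103,87.0674) (closed)

; LightBurn 1.6.03
; GRBL device profile, absolute coords
G21
G90
G0 X85.9977 Y57.7308
M3 S169
G01 X99.9092 Y51.4501 F3304
G01 X103.6724 Y36.6576
G01 X94.4535 Y24.4925
G01 X79.1946 Y24.1153
G01 X69.3859 Y35.8101
G01 X72.4136 Y50.7704
G01 X85.9977 Y57.7308
M5
G0 X13.3103 Y87.0674
M3 S790
G01 X20.9465 Y87.0674 F1389
G01 X20.9465 Y50.4085
G01 X13.3103 Y50.4085
G01 X13.3103 Y87.0674
M5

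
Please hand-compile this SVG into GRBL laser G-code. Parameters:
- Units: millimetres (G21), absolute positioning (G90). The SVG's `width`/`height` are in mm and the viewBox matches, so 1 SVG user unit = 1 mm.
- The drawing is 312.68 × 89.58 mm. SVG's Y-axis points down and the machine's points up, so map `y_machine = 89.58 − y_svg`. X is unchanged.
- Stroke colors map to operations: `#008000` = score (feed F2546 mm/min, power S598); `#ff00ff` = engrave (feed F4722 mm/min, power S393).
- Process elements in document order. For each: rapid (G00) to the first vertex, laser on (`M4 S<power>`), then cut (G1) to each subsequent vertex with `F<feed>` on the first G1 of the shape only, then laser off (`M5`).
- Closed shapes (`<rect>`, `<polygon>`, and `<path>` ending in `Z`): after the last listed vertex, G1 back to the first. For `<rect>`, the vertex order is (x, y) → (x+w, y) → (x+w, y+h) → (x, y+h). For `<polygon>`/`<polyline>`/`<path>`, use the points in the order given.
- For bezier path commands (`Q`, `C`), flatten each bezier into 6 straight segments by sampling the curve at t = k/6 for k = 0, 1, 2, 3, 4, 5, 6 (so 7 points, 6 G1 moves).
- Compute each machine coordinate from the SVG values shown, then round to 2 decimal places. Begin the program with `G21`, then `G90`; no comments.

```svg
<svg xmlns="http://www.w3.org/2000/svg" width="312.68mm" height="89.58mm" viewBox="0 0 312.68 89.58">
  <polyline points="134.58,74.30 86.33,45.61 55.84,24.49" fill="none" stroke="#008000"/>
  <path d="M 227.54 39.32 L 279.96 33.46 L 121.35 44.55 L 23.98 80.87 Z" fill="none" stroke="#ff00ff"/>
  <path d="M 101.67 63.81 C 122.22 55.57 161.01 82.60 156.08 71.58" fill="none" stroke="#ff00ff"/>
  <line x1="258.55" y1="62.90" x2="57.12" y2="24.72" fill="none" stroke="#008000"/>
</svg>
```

Since the viewBox matches the mm dimensions, user units are millimetres directly. The only transform is the Y-flip y_m = 89.58 − y_svg.

Shape 1 is a open polyline drawn with `<polyline>`. Its stroke #008000 means score at S598, F2546. After flipping Y the toolpath is (134.58,15.28) → (86.33,43.97) → (55.84,65.09).

Shape 2 is a closed polygon drawn with `<path>`. Its stroke #ff00ff means engrave at S393, F4722. After flipping Y the toolpath is (227.54,50.26) → (279.96,56.12) → (121.35,45.03) → (23.98,8.71) → (227.54,50.26), returning to the start.

Shape 3 is a cubic bezier drawn with `<path>`. Its stroke #ff00ff means engrave at S393, F4722. After flipping Y the toolpath is (101.67,25.77) → (113.18,27.29) → (126.01,24.97) → (138.43,20.84) → (148.73,16.95) → (155.19,15.32) → (156.08,18.00).

Shape 4 is a line segment drawn with `<line>`. Its stroke #008000 means score at S598, F2546. After flipping Y the toolpath is (258.55,26.68) → (57.12,64.86).

G21
G90
G00 X134.58 Y15.28
M4 S598
G1 X86.33 Y43.97 F2546
G1 X55.84 Y65.09
M5
G00 X227.54 Y50.26
M4 S393
G1 X279.96 Y56.12 F4722
G1 X121.35 Y45.03
G1 X23.98 Y8.71
G1 X227.54 Y50.26
M5
G00 X101.67 Y25.77
M4 S393
G1 X113.18 Y27.29 F4722
G1 X126.01 Y24.97
G1 X138.43 Y20.84
G1 X148.73 Y16.95
G1 X155.19 Y15.32
G1 X156.08 Y18.00
M5
G00 X258.55 Y26.68
M4 S598
G1 X57.12 Y64.86 F2546
M5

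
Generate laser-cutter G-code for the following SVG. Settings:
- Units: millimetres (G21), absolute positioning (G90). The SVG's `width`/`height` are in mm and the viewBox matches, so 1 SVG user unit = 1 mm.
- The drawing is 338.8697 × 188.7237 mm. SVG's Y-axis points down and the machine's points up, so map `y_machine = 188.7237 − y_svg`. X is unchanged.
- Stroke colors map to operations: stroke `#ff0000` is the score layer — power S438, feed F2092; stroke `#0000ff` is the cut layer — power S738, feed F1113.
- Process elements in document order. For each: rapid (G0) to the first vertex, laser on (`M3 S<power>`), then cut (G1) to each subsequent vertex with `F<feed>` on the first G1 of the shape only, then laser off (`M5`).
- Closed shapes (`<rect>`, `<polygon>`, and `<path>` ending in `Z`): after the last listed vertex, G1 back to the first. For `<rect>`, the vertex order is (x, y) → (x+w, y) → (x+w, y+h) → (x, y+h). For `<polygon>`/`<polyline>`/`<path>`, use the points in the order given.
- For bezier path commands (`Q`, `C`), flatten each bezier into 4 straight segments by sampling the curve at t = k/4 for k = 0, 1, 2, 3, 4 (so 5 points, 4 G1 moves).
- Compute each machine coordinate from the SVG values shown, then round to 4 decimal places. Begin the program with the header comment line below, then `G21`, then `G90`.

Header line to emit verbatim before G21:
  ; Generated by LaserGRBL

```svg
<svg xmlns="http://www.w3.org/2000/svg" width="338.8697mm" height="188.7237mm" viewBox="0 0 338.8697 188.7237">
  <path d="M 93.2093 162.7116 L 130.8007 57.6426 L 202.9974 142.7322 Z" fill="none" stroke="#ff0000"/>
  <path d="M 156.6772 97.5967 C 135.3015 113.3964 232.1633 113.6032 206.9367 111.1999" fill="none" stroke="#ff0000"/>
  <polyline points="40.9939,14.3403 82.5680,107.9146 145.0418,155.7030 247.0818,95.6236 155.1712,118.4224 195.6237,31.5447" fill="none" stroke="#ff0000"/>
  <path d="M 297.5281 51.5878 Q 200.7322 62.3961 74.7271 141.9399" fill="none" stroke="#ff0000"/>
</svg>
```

viewBox `0 0 338.8697 188.7237` with mm width/height → 1 unit = 1 mm. Flip: y_m = 188.7237 − y_svg.

**Shape 1** — `<path>` regular polygon, stroke `#ff0000` → score (S438, F2092). Machine vertices: (93.2093,26.0121) → (130.8007,131.0811) → (202.9974,45.9915) → (93.2093,26.0121). Closed: final G1 returns to the first vertex.

**Shape 2** — `<path>` cubic bezier, stroke `#ff0000` → score (S438, F2092). Control points (SVG): P0=(156.6772,97.5967), P1=(135.3015,113.3964), P2=(232.1633,113.6032), P3=(206.9367,111.1999); sampled at t=k/4. Machine vertices: (156.6772,91.1270) → (159.0599,81.9980) → (183.2510,77.4993) → (206.7202,76.4136) → (206.9367,77.5238). Open path.

**Shape 3** — `<polyline>` open polyline, stroke `#ff0000` → score (S438, F2092). Machine vertices: (40.9939,174.3834) → (82.5680,80.8091) → (145.0418,33.0207) → (247.0818,93.1001) → (155.1712,70.3013) → (195.6237,157.1790). Open path.

**Shape 4** — `<path>` quadratic bezier, stroke `#ff0000` → score (S438, F2092). Control points (SVG): P0=(297.5281,51.5878), P1=(200.7322,62.3961), P2=(74.7271,141.9399); sampled at t=k/4. Machine vertices: (297.5281,137.1359) → (247.3046,127.4358) → (193.4299,109.1437) → (135.9041,82.2597) → (74.7271,46.7838). Open path.

; Generated by LaserGRBL
G21
G90
G0 X93.2093 Y26.0121
M3 S438
G1 X130.8007 Y131.0811 F2092
G1 X202.9974 Y45.9915
G1 X93.2093 Y26.0121
M5
G0 X156.6772 Y91.1270
M3 S438
G1 X159.0599 Y81.9980 F2092
G1 X183.2510 Y77.4993
G1 X206.7202 Y76.4136
G1 X206.9367 Y77.5238
M5
G0 X40.9939 Y174.3834
M3 S438
G1 X82.5680 Y80.8091 F2092
G1 X145.0418 Y33.0207
G1 X247.0818 Y93.1001
G1 X155.1712 Y70.3013
G1 X195.6237 Y157.1790
M5
G0 X297.5281 Y137.1359
M3 S438
G1 X247.3046 Y127.4358 F2092
G1 X193.4299 Y109.1437
G1 X135.9041 Y82.2597
G1 X74.7271 Y46.7838
M5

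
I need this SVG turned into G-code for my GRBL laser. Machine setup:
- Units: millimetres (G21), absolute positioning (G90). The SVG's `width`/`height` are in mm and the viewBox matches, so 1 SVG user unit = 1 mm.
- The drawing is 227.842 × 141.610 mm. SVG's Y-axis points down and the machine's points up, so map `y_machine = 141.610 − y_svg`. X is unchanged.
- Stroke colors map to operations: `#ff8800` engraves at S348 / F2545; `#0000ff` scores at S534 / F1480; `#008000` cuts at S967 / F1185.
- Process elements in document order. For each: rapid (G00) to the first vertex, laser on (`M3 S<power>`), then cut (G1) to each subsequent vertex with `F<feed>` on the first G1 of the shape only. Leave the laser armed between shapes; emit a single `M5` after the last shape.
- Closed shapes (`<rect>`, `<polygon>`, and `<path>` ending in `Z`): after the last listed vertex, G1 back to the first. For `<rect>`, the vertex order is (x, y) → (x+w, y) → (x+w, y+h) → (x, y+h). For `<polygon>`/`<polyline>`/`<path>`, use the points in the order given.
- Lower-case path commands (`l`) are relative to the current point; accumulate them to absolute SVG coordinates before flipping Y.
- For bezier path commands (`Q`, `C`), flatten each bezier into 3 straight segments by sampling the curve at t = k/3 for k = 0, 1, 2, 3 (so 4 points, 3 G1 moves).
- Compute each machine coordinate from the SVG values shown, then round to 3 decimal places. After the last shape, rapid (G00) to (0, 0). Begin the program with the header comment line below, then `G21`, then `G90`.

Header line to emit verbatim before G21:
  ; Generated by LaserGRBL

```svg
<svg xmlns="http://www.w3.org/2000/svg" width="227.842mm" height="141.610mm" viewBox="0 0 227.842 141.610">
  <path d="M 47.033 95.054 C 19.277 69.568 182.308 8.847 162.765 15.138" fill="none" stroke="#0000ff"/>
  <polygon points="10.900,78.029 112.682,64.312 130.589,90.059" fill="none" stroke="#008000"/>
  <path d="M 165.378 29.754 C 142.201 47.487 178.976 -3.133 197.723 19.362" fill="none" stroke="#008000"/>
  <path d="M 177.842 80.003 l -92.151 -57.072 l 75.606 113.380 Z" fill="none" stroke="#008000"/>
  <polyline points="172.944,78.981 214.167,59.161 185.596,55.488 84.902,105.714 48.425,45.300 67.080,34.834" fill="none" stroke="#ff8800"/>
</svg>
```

Since the viewBox matches the mm dimensions, user units are millimetres directly. The only transform is the Y-flip y_m = 141.610 − y_svg.

Shape 1 is a cubic bezier drawn with `<path>`. Its stroke #0000ff means score at S534, F1480. After flipping Y the toolpath is (47.033,46.556) → (69.044,80.000) → (135.278,114.213) → (162.765,126.472).

Shape 2 is a closed polygon drawn with `<polygon>`. Its stroke #008000 means cut at S967, F1185. After flipping Y the toolpath is (10.900,63.581) → (112.682,77.298) → (130.589,51.551) → (10.900,63.581), returning to the start.

Shape 3 is a cubic bezier drawn with `<path>`. Its stroke #008000 means cut at S967, F1185. After flipping Y the toolpath is (165.378,111.856) → (159.297,111.668) → (175.855,125.611) → (197.723,122.248).

Shape 4 is a closed polygon drawn with `<path>`. Its stroke #008000 means cut at S967, F1185. After flipping Y the toolpath is (177.842,61.607) → (85.691,118.679) → (161.297,5.299) → (177.842,61.607), returning to the start.

Shape 5 is a open polyline drawn with `<polyline>`. Its stroke #ff8800 means engrave at S348, F2545. After flipping Y the toolpath is (172.944,62.629) → (214.167,82.449) → (185.596,86.122) → (84.902,35.896) → (48.425,96.310) → (67.080,106.776).

; Generated by LaserGRBL
G21
G90
G00 X47.033 Y46.556
M3 S534
G1 X69.044 Y80.000 F1480
G1 X135.278 Y114.213
G1 X162.765 Y126.472
G00 X10.900 Y63.581
M3 S967
G1 X112.682 Y77.298 F1185
G1 X130.589 Y51.551
G1 X10.900 Y63.581
G00 X165.378 Y111.856
M3 S967
G1 X159.297 Y111.668 F1185
G1 X175.855 Y125.611
G1 X197.723 Y122.248
G00 X177.842 Y61.607
M3 S967
G1 X85.691 Y118.679 F1185
G1 X161.297 Y5.299
G1 X177.842 Y61.607
G00 X172.944 Y62.629
M3 S348
G1 X214.167 Y82.449 F2545
G1 X185.596 Y86.122
G1 X84.902 Y35.896
G1 X48.425 Y96.310
G1 X67.080 Y106.776
M5
G00 X0.000 Y0.000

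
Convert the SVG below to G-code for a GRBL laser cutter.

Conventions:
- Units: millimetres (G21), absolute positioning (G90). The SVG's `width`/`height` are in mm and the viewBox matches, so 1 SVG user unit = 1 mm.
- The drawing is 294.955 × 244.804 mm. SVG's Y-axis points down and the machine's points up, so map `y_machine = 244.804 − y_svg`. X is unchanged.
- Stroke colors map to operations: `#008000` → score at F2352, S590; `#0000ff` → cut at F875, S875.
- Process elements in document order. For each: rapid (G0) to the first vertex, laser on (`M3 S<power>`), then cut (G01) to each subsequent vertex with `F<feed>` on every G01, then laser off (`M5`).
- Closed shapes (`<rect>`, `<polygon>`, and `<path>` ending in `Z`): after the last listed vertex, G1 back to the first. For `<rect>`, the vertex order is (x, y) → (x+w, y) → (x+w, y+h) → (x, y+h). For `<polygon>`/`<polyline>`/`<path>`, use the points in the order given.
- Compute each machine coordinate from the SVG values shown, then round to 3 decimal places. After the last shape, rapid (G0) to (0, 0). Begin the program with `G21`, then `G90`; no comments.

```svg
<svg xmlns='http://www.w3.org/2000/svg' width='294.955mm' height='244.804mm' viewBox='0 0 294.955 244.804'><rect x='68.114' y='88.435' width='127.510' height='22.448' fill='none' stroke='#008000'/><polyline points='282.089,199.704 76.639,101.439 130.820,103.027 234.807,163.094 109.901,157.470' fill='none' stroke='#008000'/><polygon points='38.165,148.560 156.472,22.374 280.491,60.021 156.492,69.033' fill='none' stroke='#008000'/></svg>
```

G21
G90
G0 X68.114 Y156.369
M3 S590
G01 X195.624 Y156.369 F2352
G01 X195.624 Y133.921 F2352
G01 X68.114 Y133.921 F2352
G01 X68.114 Y156.369 F2352
M5
G0 X282.089 Y45.100
M3 S590
G01 X76.639 Y143.365 F2352
G01 X130.820 Y141.777 F2352
G01 X234.807 Y81.710 F2352
G01 X109.901 Y87.334 F2352
M5
G0 X38.165 Y96.244
M3 S590
G01 X156.472 Y222.430 F2352
G01 X280.491 Y184.783 F2352
G01 X156.492 Y175.771 F2352
G01 X38.165 Y96.244 F2352
M5
G0 X0.000 Y0.000

viewBox `0 0 294.955 244.804` with mm width/height → 1 unit = 1 mm. Flip: y_m = 244.804 − y_svg.

**Shape 1** — `<rect>` rectangle, stroke `#008000` → score (S590, F2352). Machine vertices: (68.114,156.369) → (195.624,156.369) → (195.624,133.921) → (68.114,133.921) → (68.114,156.369). Closed: final G1 returns to the first vertex.

**Shape 2** — `<polyline>` open polyline, stroke `#008000` → score (S590, F2352). Machine vertices: (282.089,45.100) → (76.639,143.365) → (130.820,141.777) → (234.807,81.710) → (109.901,87.334). Open path.

**Shape 3** — `<polygon>` closed polygon, stroke `#008000` → score (S590, F2352). Machine vertices: (38.165,96.244) → (156.472,222.430) → (280.491,184.783) → (156.492,175.771) → (38.165,96.244). Closed: final G1 returns to the first vertex.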